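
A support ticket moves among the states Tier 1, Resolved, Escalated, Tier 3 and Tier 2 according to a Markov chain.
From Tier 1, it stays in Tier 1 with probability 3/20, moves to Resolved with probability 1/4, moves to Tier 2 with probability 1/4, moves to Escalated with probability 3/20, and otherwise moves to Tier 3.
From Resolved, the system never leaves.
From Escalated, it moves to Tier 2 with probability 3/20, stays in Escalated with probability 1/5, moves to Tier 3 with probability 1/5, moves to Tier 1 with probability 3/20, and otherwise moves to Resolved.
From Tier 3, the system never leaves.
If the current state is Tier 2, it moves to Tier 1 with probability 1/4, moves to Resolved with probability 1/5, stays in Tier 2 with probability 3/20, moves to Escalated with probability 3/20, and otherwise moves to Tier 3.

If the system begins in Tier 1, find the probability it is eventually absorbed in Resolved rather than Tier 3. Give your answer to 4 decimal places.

Let h(s) be the probability of absorption at Resolved starting from transient state s. Then h(Resolved) = 1 and h(Tier 3) = 0. By first-step analysis:
h(Tier 1) = 0.15·h(Tier 1) + 0.25·1 + 0.15·h(Escalated) + 0.2·0 + 0.25·h(Tier 2)
h(Escalated) = 0.15·h(Tier 1) + 0.3·1 + 0.2·h(Escalated) + 0.2·0 + 0.15·h(Tier 2)
h(Tier 2) = 0.25·h(Tier 1) + 0.2·1 + 0.15·h(Escalated) + 0.25·0 + 0.15·h(Tier 2)
Solving: h(Tier 1) = 0.5400, h(Escalated) = 0.5690, h(Tier 2) = 0.4945.
Starting from Tier 1, the probability is 0.5400.

0.5400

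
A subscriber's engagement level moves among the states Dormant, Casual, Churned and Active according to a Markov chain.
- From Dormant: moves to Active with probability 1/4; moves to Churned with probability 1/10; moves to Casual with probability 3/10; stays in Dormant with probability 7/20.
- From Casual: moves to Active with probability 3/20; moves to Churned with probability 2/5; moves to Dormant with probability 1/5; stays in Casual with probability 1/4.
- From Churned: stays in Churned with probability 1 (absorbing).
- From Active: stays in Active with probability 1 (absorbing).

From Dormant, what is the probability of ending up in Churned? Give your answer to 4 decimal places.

0.4561

Let h(s) be the probability of absorption at Churned starting from transient state s. Then h(Churned) = 1 and h(Active) = 0. By first-step analysis:
h(Dormant) = 0.35·h(Dormant) + 0.3·h(Casual) + 0.1·1 + 0.25·0
h(Casual) = 0.2·h(Dormant) + 0.25·h(Casual) + 0.4·1 + 0.15·0
Solving: h(Dormant) = 0.4561, h(Casual) = 0.6550.
Starting from Dormant, the probability is 0.4561.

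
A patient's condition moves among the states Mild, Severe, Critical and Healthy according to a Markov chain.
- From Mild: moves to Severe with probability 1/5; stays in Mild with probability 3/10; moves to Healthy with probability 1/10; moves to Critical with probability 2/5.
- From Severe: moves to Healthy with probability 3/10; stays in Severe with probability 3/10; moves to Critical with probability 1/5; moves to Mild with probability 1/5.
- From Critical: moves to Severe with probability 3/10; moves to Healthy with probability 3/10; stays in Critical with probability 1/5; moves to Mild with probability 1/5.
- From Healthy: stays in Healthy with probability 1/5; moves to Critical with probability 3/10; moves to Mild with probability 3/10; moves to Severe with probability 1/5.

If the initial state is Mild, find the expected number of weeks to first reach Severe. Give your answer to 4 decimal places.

4.3137

Let t(s) be the expected number of weeks to first reach Severe from state s, with t(Severe) = 0. Conditioning on the first week:
t(Mild) = 1 + 0.3·t(Mild) + 0.4·t(Critical) + 0.1·t(Healthy)
t(Critical) = 1 + 0.2·t(Mild) + 0.2·t(Critical) + 0.3·t(Healthy)
t(Healthy) = 1 + 0.3·t(Mild) + 0.3·t(Critical) + 0.2·t(Healthy)
Solving: t(Mild) = 4.3137, t(Critical) = 3.9608, t(Healthy) = 4.3529.
Expected weeks from Mild to Severe: 4.3137.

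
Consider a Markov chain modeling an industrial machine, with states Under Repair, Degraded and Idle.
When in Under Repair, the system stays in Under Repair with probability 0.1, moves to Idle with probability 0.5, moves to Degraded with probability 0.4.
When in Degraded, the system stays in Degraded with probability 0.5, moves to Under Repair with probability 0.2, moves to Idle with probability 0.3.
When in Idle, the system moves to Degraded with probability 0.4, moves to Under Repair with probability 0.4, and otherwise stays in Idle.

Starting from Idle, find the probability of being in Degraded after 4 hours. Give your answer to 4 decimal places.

Propagate the distribution vector 4 hours from Idle.
After 0 hours: (0.0000, 0.0000, 1.0000)
After 1 hour: (0.4000, 0.4000, 0.2000)
After 2 hours: (0.2000, 0.4400, 0.3600)
After 3 hours: (0.2520, 0.4440, 0.3040)
After 4 hours: (0.2356, 0.4444, 0.3200)
P(in Degraded after 4 hours) = 0.4444

0.4444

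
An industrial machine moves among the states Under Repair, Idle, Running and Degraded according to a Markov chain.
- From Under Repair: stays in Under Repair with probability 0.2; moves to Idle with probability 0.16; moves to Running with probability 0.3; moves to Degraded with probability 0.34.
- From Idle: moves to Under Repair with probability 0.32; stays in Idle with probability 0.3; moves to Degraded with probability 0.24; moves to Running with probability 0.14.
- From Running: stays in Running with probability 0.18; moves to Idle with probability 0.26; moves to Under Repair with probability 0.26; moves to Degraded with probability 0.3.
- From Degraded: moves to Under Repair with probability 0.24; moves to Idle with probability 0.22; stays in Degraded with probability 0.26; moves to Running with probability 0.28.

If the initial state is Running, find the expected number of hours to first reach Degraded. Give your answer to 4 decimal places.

Let t(s) be the expected number of hours to first reach Degraded from state s, with t(Degraded) = 0. Conditioning on the first hour:
t(Under Repair) = 1 + 0.2·t(Under Repair) + 0.16·t(Idle) + 0.3·t(Running)
t(Idle) = 1 + 0.32·t(Under Repair) + 0.3·t(Idle) + 0.14·t(Running)
t(Running) = 1 + 0.26·t(Under Repair) + 0.26·t(Idle) + 0.18·t(Running)
Solving: t(Under Repair) = 3.2348, t(Idle) = 3.5836, t(Running) = 3.3814.
Expected hours from Running to Degraded: 3.3814.

3.3814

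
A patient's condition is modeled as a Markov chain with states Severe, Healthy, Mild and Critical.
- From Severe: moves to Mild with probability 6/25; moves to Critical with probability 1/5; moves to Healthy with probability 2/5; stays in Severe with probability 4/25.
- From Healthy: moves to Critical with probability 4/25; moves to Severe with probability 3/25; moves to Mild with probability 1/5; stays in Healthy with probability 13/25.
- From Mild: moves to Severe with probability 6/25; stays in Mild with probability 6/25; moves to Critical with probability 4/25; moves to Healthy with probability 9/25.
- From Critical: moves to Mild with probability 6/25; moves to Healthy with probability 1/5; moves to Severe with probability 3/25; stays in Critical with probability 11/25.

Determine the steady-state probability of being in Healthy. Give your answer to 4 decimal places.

0.3919

Let the stationary distribution be π with π = πP and π_1 + π_2 + π_3 + π_4 = 1.
π_1 = 0.16·π_1 + 0.12·π_2 + 0.24·π_3 + 0.12·π_4
π_2 = 0.4·π_1 + 0.52·π_2 + 0.36·π_3 + 0.2·π_4
π_3 = 0.24·π_1 + 0.2·π_2 + 0.24·π_3 + 0.24·π_4
Solving with the normalization constraint gives π = (0.1530, 0.3919, 0.2243, 0.2307).
So the stationary probability of Healthy is 0.3919.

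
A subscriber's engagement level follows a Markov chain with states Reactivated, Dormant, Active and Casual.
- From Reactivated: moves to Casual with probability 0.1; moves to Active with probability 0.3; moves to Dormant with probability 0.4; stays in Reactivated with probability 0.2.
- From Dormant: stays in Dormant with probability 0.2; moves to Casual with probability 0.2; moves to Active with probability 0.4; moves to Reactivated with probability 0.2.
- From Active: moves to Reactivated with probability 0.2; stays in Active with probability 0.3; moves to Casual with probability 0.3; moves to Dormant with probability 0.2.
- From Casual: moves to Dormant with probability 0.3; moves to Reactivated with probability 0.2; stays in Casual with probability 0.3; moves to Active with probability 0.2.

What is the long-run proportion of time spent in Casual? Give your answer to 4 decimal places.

Let the stationary distribution be π with π = πP and π_1 + π_2 + π_3 + π_4 = 1.
π_1 = 0.2·π_1 + 0.2·π_2 + 0.2·π_3 + 0.2·π_4
π_2 = 0.4·π_1 + 0.2·π_2 + 0.2·π_3 + 0.3·π_4
π_3 = 0.3·π_1 + 0.4·π_2 + 0.3·π_3 + 0.2·π_4
Solving with the normalization constraint gives π = (0.2000, 0.2634, 0.3030, 0.2337).
So the stationary probability of Casual is 0.2337.

0.2337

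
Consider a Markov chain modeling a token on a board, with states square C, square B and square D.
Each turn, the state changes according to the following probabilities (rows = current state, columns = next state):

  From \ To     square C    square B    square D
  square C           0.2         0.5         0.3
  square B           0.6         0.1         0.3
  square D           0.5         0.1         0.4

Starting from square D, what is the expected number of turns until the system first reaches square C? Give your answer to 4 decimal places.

Let t(s) be the expected number of turns to first reach square C from state s, with t(square C) = 0. Conditioning on the first turn:
t(square B) = 1 + 0.1·t(square B) + 0.3·t(square D)
t(square D) = 1 + 0.1·t(square B) + 0.4·t(square D)
Solving: t(square B) = 1.7647, t(square D) = 1.9608.
Expected turns from square D to square C: 1.9608.

1.9608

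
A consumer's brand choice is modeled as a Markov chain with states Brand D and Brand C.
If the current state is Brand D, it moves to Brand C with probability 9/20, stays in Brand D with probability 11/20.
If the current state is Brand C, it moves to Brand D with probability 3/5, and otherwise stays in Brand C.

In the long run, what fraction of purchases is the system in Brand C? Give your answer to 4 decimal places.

Let the stationary distribution be π with π = πP and π_1 + π_2 = 1.
π_1 = 0.55·π_1 + 0.6·π_2
Solving with the normalization constraint gives π = (0.5714, 0.4286).
So the stationary probability of Brand C is 0.4286.

0.4286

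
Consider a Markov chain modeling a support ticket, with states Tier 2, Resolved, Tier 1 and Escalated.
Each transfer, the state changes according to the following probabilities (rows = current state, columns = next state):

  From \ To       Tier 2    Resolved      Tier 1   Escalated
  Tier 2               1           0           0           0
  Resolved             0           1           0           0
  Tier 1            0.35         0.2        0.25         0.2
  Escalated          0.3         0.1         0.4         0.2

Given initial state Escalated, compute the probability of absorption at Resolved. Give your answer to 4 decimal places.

0.2981

Let h(s) be the probability of absorption at Resolved starting from transient state s. Then h(Resolved) = 1 and h(Tier 2) = 0. By first-step analysis:
h(Tier 1) = 0.35·0 + 0.2·1 + 0.25·h(Tier 1) + 0.2·h(Escalated)
h(Escalated) = 0.3·0 + 0.1·1 + 0.4·h(Tier 1) + 0.2·h(Escalated)
Solving: h(Tier 1) = 0.3462, h(Escalated) = 0.2981.
Starting from Escalated, the probability is 0.2981.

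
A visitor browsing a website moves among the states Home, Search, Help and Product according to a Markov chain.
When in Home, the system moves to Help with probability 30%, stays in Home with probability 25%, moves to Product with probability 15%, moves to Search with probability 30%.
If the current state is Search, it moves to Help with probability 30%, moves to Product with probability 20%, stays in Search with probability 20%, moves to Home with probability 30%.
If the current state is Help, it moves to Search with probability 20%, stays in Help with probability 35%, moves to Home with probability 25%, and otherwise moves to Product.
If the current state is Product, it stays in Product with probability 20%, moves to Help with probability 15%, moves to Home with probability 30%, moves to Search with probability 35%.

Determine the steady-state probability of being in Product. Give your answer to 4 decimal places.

Let the stationary distribution be π with π = πP and π_1 + π_2 + π_3 + π_4 = 1.
π_1 = 0.25·π_1 + 0.3·π_2 + 0.25·π_3 + 0.3·π_4
π_2 = 0.3·π_1 + 0.2·π_2 + 0.2·π_3 + 0.35·π_4
π_3 = 0.3·π_1 + 0.3·π_2 + 0.35·π_3 + 0.15·π_4
Solving with the normalization constraint gives π = (0.2721, 0.2552, 0.2864, 0.1864).
So the stationary probability of Product is 0.1864.

0.1864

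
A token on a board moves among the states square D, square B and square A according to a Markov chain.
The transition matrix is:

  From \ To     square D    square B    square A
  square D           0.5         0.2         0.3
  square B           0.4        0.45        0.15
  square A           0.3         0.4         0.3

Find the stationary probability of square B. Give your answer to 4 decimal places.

Let the stationary distribution be π with π = πP and π_1 + π_2 + π_3 = 1.
π_1 = 0.5·π_1 + 0.4·π_2 + 0.3·π_3
π_2 = 0.2·π_1 + 0.45·π_2 + 0.4·π_3
Solving with the normalization constraint gives π = (0.4167, 0.3333, 0.2500).
So the stationary probability of square B is 0.3333.

0.3333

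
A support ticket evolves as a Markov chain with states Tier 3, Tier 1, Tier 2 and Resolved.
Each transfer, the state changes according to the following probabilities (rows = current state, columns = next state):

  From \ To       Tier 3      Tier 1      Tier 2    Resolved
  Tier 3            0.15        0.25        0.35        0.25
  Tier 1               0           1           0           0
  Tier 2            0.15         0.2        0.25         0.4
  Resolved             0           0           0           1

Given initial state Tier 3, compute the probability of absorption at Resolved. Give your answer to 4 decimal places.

0.5598

Let h(s) be the probability of absorption at Resolved starting from transient state s. Then h(Resolved) = 1 and h(Tier 1) = 0. By first-step analysis:
h(Tier 3) = 0.15·h(Tier 3) + 0.25·0 + 0.35·h(Tier 2) + 0.25·1
h(Tier 2) = 0.15·h(Tier 3) + 0.2·0 + 0.25·h(Tier 2) + 0.4·1
Solving: h(Tier 3) = 0.5598, h(Tier 2) = 0.6453.
Starting from Tier 3, the probability is 0.5598.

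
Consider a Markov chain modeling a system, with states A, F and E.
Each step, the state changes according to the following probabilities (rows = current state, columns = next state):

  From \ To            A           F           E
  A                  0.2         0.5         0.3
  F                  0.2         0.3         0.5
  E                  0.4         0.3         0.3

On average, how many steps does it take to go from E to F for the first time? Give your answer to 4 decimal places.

2.7273

Let t(s) be the expected number of steps to first reach F from state s, with t(F) = 0. Conditioning on the first step:
t(A) = 1 + 0.2·t(A) + 0.3·t(E)
t(E) = 1 + 0.4·t(A) + 0.3·t(E)
Solving: t(A) = 2.2727, t(E) = 2.7273.
Expected steps from E to F: 2.7273.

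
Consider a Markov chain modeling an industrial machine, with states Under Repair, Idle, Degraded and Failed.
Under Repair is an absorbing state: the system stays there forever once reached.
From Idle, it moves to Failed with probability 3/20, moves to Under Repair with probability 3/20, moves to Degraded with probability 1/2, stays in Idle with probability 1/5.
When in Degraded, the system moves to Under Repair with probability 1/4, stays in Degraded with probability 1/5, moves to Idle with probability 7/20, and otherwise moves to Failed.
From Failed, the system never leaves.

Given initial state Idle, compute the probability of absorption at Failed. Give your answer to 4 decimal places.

Let h(s) be the probability of absorption at Failed starting from transient state s. Then h(Failed) = 1 and h(Under Repair) = 0. By first-step analysis:
h(Idle) = 0.15·0 + 0.2·h(Idle) + 0.5·h(Degraded) + 0.15·1
h(Degraded) = 0.25·0 + 0.35·h(Idle) + 0.2·h(Degraded) + 0.2·1
Solving: h(Idle) = 0.4731, h(Degraded) = 0.4570.
Starting from Idle, the probability is 0.4731.

0.4731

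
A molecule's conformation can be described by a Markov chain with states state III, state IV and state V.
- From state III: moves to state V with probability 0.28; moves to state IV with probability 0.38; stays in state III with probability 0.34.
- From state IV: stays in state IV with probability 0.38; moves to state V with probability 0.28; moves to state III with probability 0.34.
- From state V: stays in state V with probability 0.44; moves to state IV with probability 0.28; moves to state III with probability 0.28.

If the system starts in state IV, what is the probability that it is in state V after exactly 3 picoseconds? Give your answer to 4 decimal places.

Propagate the distribution vector 3 picoseconds from state IV.
After 0 picoseconds: (0.0000, 1.0000, 0.0000)
After 1 picosecond: (0.3400, 0.3800, 0.2800)
After 2 picoseconds: (0.3232, 0.3520, 0.3248)
After 3 picoseconds: (0.3205, 0.3475, 0.3320)
P(in state V after 3 picoseconds) = 0.3320

0.3320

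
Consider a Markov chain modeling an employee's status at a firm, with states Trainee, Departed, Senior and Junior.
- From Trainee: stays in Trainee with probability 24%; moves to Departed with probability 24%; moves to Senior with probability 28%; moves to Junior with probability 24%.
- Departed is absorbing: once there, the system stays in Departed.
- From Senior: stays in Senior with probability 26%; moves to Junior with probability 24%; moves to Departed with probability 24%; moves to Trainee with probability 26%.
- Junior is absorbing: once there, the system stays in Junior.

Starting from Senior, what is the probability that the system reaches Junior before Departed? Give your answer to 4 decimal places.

Let h(s) be the probability of absorption at Junior starting from transient state s. Then h(Junior) = 1 and h(Departed) = 0. By first-step analysis:
h(Trainee) = 0.24·h(Trainee) + 0.24·0 + 0.28·h(Senior) + 0.24·1
h(Senior) = 0.26·h(Trainee) + 0.24·0 + 0.26·h(Senior) + 0.24·1
Solving: h(Trainee) = 0.5000, h(Senior) = 0.5000.
Starting from Senior, the probability is 0.5000.

0.5000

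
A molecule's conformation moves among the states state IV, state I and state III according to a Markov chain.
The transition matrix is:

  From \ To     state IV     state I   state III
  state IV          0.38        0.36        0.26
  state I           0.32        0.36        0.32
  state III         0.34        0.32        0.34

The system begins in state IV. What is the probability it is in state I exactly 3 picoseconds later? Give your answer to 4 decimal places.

Propagate the distribution vector 3 picoseconds from state IV.
After 0 picoseconds: (1.0000, 0.0000, 0.0000)
After 1 picosecond: (0.3800, 0.3600, 0.2600)
After 2 picoseconds: (0.3480, 0.3496, 0.3024)
After 3 picoseconds: (0.3469, 0.3479, 0.3052)
P(in state I after 3 picoseconds) = 0.3479

0.3479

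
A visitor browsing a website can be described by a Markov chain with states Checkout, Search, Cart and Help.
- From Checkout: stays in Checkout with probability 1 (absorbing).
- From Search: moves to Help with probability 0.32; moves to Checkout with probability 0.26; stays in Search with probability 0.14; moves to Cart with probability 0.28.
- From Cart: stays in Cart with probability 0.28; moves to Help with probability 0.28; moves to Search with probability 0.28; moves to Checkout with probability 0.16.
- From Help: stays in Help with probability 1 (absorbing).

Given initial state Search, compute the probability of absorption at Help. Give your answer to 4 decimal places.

0.5710

Let h(s) be the probability of absorption at Help starting from transient state s. Then h(Help) = 1 and h(Checkout) = 0. By first-step analysis:
h(Search) = 0.26·0 + 0.14·h(Search) + 0.28·h(Cart) + 0.32·1
h(Cart) = 0.16·0 + 0.28·h(Search) + 0.28·h(Cart) + 0.28·1
Solving: h(Search) = 0.5710, h(Cart) = 0.6109.
Starting from Search, the probability is 0.5710.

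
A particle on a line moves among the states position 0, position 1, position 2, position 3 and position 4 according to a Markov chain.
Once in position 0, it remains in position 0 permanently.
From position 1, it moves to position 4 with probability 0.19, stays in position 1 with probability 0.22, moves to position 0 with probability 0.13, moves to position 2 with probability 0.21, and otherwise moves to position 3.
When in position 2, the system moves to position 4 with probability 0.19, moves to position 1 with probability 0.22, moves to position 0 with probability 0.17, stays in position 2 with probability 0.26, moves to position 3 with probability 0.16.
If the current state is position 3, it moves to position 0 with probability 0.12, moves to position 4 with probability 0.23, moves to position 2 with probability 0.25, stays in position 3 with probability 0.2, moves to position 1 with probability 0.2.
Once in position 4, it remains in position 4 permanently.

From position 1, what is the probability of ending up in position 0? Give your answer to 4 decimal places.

0.4081

Let h(s) be the probability of absorption at position 0 starting from transient state s. Then h(position 0) = 1 and h(position 4) = 0. By first-step analysis:
h(position 1) = 0.13·1 + 0.22·h(position 1) + 0.21·h(position 2) + 0.25·h(position 3) + 0.19·0
h(position 2) = 0.17·1 + 0.22·h(position 1) + 0.26·h(position 2) + 0.16·h(position 3) + 0.19·0
h(position 3) = 0.12·1 + 0.2·h(position 1) + 0.25·h(position 2) + 0.2·h(position 3) + 0.23·0
Solving: h(position 1) = 0.4081, h(position 2) = 0.4349, h(position 3) = 0.3879.
Starting from position 1, the probability is 0.4081.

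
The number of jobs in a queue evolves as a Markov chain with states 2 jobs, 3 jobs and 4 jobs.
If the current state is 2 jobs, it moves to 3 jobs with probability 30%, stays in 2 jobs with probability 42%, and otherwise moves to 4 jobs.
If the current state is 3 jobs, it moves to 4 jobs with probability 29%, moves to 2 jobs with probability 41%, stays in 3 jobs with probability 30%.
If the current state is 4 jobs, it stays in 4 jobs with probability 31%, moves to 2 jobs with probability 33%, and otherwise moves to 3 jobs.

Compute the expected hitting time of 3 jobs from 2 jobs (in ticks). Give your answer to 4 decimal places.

Let t(s) be the expected number of ticks to first reach 3 jobs from state s, with t(3 jobs) = 0. Conditioning on the first tick:
t(2 jobs) = 1 + 0.42·t(2 jobs) + 0.28·t(4 jobs)
t(4 jobs) = 1 + 0.33·t(2 jobs) + 0.31·t(4 jobs)
Solving: t(2 jobs) = 3.1514, t(4 jobs) = 2.9565.
Expected ticks from 2 jobs to 3 jobs: 3.1514.

3.1514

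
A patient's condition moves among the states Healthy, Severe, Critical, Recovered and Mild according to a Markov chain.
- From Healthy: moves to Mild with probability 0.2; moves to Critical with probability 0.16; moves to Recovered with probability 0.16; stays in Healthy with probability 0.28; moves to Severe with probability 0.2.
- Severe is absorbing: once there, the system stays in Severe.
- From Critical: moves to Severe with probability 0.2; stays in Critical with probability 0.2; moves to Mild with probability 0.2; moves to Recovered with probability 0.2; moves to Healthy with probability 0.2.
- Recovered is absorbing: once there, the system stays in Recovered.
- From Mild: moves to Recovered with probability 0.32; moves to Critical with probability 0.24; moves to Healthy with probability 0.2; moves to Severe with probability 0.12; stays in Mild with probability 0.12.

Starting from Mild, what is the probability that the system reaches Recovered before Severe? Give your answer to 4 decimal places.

0.6268

Let h(s) be the probability of absorption at Recovered starting from transient state s. Then h(Recovered) = 1 and h(Severe) = 0. By first-step analysis:
h(Healthy) = 0.28·h(Healthy) + 0.2·0 + 0.16·h(Critical) + 0.16·1 + 0.2·h(Mild)
h(Critical) = 0.2·h(Healthy) + 0.2·0 + 0.2·h(Critical) + 0.2·1 + 0.2·h(Mild)
h(Mild) = 0.2·h(Healthy) + 0.12·0 + 0.24·h(Critical) + 0.32·1 + 0.12·h(Mild)
Solving: h(Healthy) = 0.5153, h(Critical) = 0.5355, h(Mild) = 0.6268.
Starting from Mild, the probability is 0.6268.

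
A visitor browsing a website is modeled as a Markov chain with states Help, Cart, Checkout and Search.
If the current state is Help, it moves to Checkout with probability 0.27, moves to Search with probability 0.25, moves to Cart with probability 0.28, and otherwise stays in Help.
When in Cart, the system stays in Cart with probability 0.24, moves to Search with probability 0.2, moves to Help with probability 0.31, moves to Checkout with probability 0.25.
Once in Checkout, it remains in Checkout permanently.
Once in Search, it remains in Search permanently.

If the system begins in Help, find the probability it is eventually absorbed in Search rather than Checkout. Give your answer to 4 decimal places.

Let h(s) be the probability of absorption at Search starting from transient state s. Then h(Search) = 1 and h(Checkout) = 0. By first-step analysis:
h(Help) = 0.2·h(Help) + 0.28·h(Cart) + 0.27·0 + 0.25·1
h(Cart) = 0.31·h(Help) + 0.24·h(Cart) + 0.25·0 + 0.2·1
Solving: h(Help) = 0.4720, h(Cart) = 0.4557.
Starting from Help, the probability is 0.4720.

0.4720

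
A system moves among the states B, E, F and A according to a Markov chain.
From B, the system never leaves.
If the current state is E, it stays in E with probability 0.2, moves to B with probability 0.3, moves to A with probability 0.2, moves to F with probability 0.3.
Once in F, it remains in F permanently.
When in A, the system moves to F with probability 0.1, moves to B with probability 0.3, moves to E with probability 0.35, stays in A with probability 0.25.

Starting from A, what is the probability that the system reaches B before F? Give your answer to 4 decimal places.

0.6509

Let h(s) be the probability of absorption at B starting from transient state s. Then h(B) = 1 and h(F) = 0. By first-step analysis:
h(E) = 0.3·1 + 0.2·h(E) + 0.3·0 + 0.2·h(A)
h(A) = 0.3·1 + 0.35·h(E) + 0.1·0 + 0.25·h(A)
Solving: h(E) = 0.5377, h(A) = 0.6509.
Starting from A, the probability is 0.6509.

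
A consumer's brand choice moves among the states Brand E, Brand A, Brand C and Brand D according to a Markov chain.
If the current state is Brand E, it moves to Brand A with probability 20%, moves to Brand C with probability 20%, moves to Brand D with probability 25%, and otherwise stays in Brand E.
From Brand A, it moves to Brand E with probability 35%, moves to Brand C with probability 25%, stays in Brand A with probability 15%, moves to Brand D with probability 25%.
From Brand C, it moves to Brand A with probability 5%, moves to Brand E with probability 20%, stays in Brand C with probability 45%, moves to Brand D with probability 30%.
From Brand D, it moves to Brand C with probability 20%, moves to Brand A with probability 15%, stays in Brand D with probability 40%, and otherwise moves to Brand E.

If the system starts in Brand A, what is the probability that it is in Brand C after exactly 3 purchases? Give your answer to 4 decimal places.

Propagate the distribution vector 3 purchases from Brand A.
After 0 purchases: (0.0000, 1.0000, 0.0000, 0.0000)
After 1 purchase: (0.3500, 0.1500, 0.2500, 0.2500)
After 2 purchases: (0.2875, 0.1425, 0.2700, 0.3000)
After 3 purchases: (0.2795, 0.1374, 0.2746, 0.3085)
P(in Brand C after 3 purchases) = 0.2746

0.2746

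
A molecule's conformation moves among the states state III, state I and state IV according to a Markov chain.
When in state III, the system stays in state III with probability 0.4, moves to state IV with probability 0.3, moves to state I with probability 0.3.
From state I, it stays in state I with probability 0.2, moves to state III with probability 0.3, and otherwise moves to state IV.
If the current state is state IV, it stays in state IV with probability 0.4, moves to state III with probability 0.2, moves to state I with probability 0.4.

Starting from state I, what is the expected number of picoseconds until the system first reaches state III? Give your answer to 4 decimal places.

3.9286

Let t(s) be the expected number of picoseconds to first reach state III from state s, with t(state III) = 0. Conditioning on the first picosecond:
t(state I) = 1 + 0.2·t(state I) + 0.5·t(state IV)
t(state IV) = 1 + 0.4·t(state I) + 0.4·t(state IV)
Solving: t(state I) = 3.9286, t(state IV) = 4.2857.
Expected picoseconds from state I to state III: 3.9286.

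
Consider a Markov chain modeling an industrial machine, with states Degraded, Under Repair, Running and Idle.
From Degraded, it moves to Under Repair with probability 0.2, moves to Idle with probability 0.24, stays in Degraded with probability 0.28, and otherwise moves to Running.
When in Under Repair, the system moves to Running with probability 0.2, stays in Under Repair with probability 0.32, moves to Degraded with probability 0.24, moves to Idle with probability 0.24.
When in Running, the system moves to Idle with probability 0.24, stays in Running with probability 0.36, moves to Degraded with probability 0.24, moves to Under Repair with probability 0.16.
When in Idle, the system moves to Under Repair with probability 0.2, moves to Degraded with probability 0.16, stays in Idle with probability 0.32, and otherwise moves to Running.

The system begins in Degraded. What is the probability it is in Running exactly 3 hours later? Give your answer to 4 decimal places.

0.2970

Propagate the distribution vector 3 hours from Degraded.
After 0 hours: (1.0000, 0.0000, 0.0000, 0.0000)
After 1 hour: (0.2800, 0.2000, 0.2800, 0.2400)
After 2 hours: (0.2320, 0.2128, 0.2960, 0.2592)
After 3 hours: (0.2285, 0.2137, 0.2970, 0.2607)
P(in Running after 3 hours) = 0.2970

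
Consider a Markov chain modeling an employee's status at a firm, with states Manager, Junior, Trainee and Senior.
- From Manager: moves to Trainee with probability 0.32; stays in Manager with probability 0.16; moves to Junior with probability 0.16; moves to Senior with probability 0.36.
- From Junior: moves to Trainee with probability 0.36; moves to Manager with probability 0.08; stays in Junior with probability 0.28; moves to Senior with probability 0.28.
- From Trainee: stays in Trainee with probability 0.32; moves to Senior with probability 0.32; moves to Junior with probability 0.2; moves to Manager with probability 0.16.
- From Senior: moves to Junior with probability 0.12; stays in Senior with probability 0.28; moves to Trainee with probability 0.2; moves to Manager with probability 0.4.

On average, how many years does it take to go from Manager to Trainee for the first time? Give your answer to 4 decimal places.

3.4701

Let t(s) be the expected number of years to first reach Trainee from state s, with t(Trainee) = 0. Conditioning on the first year:
t(Manager) = 1 + 0.16·t(Manager) + 0.16·t(Junior) + 0.36·t(Senior)
t(Junior) = 1 + 0.08·t(Manager) + 0.28·t(Junior) + 0.28·t(Senior)
t(Senior) = 1 + 0.4·t(Manager) + 0.12·t(Junior) + 0.28·t(Senior)
Solving: t(Manager) = 3.4701, t(Junior) = 3.2767, t(Senior) = 3.8628.
Expected years from Manager to Trainee: 3.4701.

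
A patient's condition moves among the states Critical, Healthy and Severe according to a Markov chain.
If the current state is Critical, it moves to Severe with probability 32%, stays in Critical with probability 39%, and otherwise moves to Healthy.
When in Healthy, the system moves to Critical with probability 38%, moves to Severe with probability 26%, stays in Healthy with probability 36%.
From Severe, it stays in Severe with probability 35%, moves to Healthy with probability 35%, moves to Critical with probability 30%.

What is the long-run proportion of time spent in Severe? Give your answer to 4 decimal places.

Let the stationary distribution be π with π = πP and π_1 + π_2 + π_3 = 1.
π_1 = 0.39·π_1 + 0.38·π_2 + 0.3·π_3
π_2 = 0.29·π_1 + 0.36·π_2 + 0.35·π_3
Solving with the normalization constraint gives π = (0.3588, 0.3318, 0.3094).
So the stationary probability of Severe is 0.3094.

0.3094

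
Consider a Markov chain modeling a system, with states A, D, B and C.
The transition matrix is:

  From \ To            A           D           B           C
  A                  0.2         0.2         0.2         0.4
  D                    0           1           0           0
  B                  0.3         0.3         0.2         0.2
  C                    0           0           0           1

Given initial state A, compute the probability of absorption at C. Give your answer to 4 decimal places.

Let h(s) be the probability of absorption at C starting from transient state s. Then h(C) = 1 and h(D) = 0. By first-step analysis:
h(A) = 0.2·h(A) + 0.2·0 + 0.2·h(B) + 0.4·1
h(B) = 0.3·h(A) + 0.3·0 + 0.2·h(B) + 0.2·1
Solving: h(A) = 0.6207, h(B) = 0.4828.
Starting from A, the probability is 0.6207.

0.6207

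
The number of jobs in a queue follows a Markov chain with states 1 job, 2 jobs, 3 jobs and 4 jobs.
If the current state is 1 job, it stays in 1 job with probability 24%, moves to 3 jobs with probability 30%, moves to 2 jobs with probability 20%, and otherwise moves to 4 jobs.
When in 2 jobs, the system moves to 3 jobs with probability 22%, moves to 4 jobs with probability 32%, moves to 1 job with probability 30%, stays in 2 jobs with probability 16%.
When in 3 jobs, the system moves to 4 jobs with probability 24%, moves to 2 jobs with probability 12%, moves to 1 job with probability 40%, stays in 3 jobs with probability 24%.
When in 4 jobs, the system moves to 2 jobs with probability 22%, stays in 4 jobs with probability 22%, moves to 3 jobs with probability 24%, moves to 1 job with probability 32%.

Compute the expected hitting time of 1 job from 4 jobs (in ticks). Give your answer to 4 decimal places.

2.9833

Let t(s) be the expected number of ticks to first reach 1 job from state s, with t(1 job) = 0. Conditioning on the first tick:
t(2 jobs) = 1 + 0.16·t(2 jobs) + 0.22·t(3 jobs) + 0.32·t(4 jobs)
t(3 jobs) = 1 + 0.12·t(2 jobs) + 0.24·t(3 jobs) + 0.24·t(4 jobs)
t(4 jobs) = 1 + 0.22·t(2 jobs) + 0.24·t(3 jobs) + 0.22·t(4 jobs)
Solving: t(2 jobs) = 3.0442, t(3 jobs) = 2.7386, t(4 jobs) = 2.9833.
Expected ticks from 4 jobs to 1 job: 2.9833.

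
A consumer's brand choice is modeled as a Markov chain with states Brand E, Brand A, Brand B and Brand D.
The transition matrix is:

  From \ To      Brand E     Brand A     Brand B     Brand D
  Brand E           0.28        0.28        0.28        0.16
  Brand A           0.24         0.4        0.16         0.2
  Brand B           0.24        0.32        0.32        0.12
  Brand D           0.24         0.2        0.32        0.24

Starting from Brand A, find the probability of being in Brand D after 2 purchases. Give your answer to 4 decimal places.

0.1856

Propagate the distribution vector 2 purchases from Brand A.
After 0 purchases: (0.0000, 1.0000, 0.0000, 0.0000)
After 1 purchase: (0.2400, 0.4000, 0.1600, 0.2000)
After 2 purchases: (0.2496, 0.3184, 0.2464, 0.1856)
P(in Brand D after 2 purchases) = 0.1856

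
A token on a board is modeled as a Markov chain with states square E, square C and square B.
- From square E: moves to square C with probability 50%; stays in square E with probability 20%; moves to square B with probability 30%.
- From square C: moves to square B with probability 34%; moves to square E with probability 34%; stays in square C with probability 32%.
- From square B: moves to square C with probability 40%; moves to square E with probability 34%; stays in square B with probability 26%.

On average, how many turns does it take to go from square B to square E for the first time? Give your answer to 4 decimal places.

Let t(s) be the expected number of turns to first reach square E from state s, with t(square E) = 0. Conditioning on the first turn:
t(square C) = 1 + 0.32·t(square C) + 0.34·t(square B)
t(square B) = 1 + 0.4·t(square C) + 0.26·t(square B)
Solving: t(square C) = 2.9412, t(square B) = 2.9412.
Expected turns from square B to square E: 2.9412.

2.9412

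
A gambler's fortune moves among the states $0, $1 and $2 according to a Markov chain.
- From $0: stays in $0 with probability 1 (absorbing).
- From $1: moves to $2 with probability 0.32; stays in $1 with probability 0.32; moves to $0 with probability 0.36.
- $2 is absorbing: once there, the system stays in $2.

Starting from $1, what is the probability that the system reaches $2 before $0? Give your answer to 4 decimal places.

0.4706

Let h(s) be the probability of absorption at $2 starting from transient state s. Then h($2) = 1 and h($0) = 0. By first-step analysis:
h($1) = 0.36·0 + 0.32·h($1) + 0.32·1
Solving: h($1) = 0.4706.
Starting from $1, the probability is 0.4706.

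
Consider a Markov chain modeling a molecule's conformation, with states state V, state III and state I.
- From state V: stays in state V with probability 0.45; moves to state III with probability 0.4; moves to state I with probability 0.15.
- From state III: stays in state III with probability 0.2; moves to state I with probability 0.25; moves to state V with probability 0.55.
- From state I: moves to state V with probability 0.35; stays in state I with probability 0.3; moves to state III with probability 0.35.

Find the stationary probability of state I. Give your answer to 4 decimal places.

0.2146

Let the stationary distribution be π with π = πP and π_1 + π_2 + π_3 = 1.
π_1 = 0.45·π_1 + 0.55·π_2 + 0.35·π_3
π_2 = 0.4·π_1 + 0.2·π_2 + 0.35·π_3
Solving with the normalization constraint gives π = (0.4610, 0.3244, 0.2146).
So the stationary probability of state I is 0.2146.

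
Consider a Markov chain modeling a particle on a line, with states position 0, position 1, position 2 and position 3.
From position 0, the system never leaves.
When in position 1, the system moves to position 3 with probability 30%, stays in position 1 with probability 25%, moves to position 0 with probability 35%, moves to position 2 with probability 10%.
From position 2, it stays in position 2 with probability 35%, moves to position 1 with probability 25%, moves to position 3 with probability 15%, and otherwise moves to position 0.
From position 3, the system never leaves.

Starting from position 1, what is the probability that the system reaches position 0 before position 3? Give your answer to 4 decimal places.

0.5459

Let h(s) be the probability of absorption at position 0 starting from transient state s. Then h(position 0) = 1 and h(position 3) = 0. By first-step analysis:
h(position 1) = 0.35·1 + 0.25·h(position 1) + 0.1·h(position 2) + 0.3·0
h(position 2) = 0.25·1 + 0.25·h(position 1) + 0.35·h(position 2) + 0.15·0
Solving: h(position 1) = 0.5459, h(position 2) = 0.5946.
Starting from position 1, the probability is 0.5459.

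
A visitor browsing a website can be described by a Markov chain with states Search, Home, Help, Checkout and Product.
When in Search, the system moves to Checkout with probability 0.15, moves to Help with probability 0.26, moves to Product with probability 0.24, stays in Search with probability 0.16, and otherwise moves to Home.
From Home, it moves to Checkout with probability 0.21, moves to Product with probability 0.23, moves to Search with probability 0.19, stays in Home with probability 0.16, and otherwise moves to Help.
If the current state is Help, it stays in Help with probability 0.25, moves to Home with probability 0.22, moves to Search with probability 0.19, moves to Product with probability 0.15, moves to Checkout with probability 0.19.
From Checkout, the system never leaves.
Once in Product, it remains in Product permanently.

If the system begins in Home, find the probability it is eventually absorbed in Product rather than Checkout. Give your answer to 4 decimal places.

Let h(s) be the probability of absorption at Product starting from transient state s. Then h(Product) = 1 and h(Checkout) = 0. By first-step analysis:
h(Search) = 0.16·h(Search) + 0.19·h(Home) + 0.26·h(Help) + 0.15·0 + 0.24·1
h(Home) = 0.19·h(Search) + 0.16·h(Home) + 0.21·h(Help) + 0.21·0 + 0.23·1
h(Help) = 0.19·h(Search) + 0.22·h(Home) + 0.25·h(Help) + 0.19·0 + 0.15·1
Solving: h(Search) = 0.5573, h(Home) = 0.5235, h(Help) = 0.4947.
Starting from Home, the probability is 0.5235.

0.5235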